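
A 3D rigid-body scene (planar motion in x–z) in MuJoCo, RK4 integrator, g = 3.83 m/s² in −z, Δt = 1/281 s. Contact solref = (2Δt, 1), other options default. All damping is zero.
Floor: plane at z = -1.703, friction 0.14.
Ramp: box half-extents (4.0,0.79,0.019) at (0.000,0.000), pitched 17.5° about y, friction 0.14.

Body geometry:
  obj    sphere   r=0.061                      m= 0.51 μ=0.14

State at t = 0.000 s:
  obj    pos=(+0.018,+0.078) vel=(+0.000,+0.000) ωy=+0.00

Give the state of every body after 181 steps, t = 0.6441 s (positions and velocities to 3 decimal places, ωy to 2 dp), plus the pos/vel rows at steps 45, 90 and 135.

State at t = 0.6441 s:
  obj    pos=(+0.181,+0.027) vel=(+0.505,-0.159) ωy=+8.68

Key-timestep trajectory:
   step    t(s)  obj.x    obj.z    obj.vx   obj.vz 
     45  0.1601   +0.028  +0.075  +0.126  -0.040
     90  0.3203   +0.058  +0.065  +0.251  -0.079
    135  0.4804   +0.109  +0.050  +0.377  -0.119


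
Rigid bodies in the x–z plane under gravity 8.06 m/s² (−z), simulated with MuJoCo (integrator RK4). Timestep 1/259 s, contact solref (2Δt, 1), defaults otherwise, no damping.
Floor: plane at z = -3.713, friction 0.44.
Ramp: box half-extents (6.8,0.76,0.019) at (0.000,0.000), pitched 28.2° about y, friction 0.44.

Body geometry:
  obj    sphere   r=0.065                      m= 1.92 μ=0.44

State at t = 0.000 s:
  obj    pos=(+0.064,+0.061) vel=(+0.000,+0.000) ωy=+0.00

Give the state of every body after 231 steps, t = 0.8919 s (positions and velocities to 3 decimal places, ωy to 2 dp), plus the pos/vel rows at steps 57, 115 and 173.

State at t = 0.8919 s:
  obj    pos=(+1.018,-0.450) vel=(+2.138,-1.147) ωy=+37.32

Key-timestep trajectory:
   step    t(s)  obj.x    obj.z    obj.vx   obj.vz 
     57  0.2201   +0.122  +0.030  +0.528  -0.283
    115  0.4440   +0.300  -0.066  +1.065  -0.571
    173  0.6680   +0.599  -0.226  +1.602  -0.859


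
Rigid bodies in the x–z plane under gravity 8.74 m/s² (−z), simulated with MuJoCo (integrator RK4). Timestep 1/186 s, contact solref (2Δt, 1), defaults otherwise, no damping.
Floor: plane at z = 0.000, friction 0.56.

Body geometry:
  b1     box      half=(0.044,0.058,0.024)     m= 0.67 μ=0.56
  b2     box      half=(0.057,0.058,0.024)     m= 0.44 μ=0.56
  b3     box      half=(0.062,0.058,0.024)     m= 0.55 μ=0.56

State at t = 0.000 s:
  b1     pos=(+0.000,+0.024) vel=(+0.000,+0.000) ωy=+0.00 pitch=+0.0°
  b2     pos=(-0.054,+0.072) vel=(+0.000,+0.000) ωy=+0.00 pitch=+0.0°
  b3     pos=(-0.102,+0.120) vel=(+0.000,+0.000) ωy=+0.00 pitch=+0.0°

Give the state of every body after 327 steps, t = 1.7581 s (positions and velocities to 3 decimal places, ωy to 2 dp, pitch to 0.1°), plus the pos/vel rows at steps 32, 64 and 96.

State at t = 1.7581 s:
  b1     pos=(+0.001,+0.024) vel=(+0.000,+0.000) ωy=+0.00 pitch=+0.0°
  b2     pos=(-0.068,+0.057) vel=(+0.000,+0.000) ωy=+0.01 pitch=-44.8°
  b3     pos=(-0.137,+0.060) vel=(+0.000,+0.000) ωy=+0.00 pitch=-42.4°

Key-timestep trajectory:
   step    t(s)  b1.x    b1.z    b1.vx   b1.vz   b2.x    b2.z    b2.vx   b2.vz   b3.x    b3.z    b3.vx   b3.vz 
     32  0.1720   +0.000  +0.024  +0.000  +0.000   -0.070  +0.057  -0.136  +0.034   -0.140  +0.056  -0.080  -0.137
     64  0.3441   +0.000  +0.024  +0.000  +0.001   -0.068  +0.057  +0.012  +0.004   -0.137  +0.060  +0.007  -0.003
     96  0.5161   +0.000  +0.024  +0.000  +0.000   -0.068  +0.057  +0.000  +0.000   -0.137  +0.060  +0.000  +0.000


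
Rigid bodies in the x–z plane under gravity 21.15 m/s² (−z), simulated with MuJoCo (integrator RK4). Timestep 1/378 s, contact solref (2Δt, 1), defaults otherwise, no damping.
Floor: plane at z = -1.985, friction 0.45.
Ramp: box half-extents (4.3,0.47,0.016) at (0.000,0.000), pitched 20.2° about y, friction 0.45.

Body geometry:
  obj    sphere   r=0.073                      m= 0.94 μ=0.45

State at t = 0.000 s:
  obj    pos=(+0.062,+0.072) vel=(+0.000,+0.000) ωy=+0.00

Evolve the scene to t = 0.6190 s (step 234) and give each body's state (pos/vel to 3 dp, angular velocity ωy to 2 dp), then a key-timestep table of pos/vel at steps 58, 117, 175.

State at t = 0.6190 s:
  obj    pos=(+1.000,-0.273) vel=(+3.031,-1.115) ωy=+44.23

Key-timestep trajectory:
   step    t(s)  obj.x    obj.z    obj.vx   obj.vz 
     58  0.1534   +0.120  +0.051  +0.751  -0.276
    117  0.3095   +0.297  -0.014  +1.515  -0.558
    175  0.4630   +0.587  -0.121  +2.267  -0.834


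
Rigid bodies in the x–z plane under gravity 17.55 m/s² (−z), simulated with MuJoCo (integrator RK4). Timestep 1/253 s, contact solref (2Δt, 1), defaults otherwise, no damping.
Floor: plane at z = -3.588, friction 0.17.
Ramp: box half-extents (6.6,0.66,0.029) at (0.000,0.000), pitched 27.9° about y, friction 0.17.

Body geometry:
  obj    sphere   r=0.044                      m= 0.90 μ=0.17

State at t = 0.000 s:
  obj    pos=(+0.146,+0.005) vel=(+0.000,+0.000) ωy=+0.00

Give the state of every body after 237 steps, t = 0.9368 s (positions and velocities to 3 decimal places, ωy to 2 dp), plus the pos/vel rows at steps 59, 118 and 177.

State at t = 0.9368 s:
  obj    pos=(+2.421,-1.199) vel=(+4.857,-2.571) ωy=+124.85

Key-timestep trajectory:
   step    t(s)  obj.x    obj.z    obj.vx   obj.vz 
     59  0.2332   +0.287  -0.069  +1.209  -0.640
    118  0.4664   +0.710  -0.293  +2.418  -1.280
    177  0.6996   +1.415  -0.667  +3.627  -1.920


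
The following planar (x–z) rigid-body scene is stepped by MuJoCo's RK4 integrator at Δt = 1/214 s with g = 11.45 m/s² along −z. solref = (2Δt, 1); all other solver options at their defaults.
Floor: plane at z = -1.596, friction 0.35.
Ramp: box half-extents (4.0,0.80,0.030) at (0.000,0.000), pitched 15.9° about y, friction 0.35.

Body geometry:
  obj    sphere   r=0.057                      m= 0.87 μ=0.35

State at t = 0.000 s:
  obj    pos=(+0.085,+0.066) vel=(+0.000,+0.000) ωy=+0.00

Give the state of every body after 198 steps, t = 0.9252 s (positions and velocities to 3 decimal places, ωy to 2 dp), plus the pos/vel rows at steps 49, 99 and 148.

State at t = 0.9252 s:
  obj    pos=(+1.007,-0.197) vel=(+1.994,-0.568) ωy=+36.36

Key-timestep trajectory:
   step    t(s)  obj.x    obj.z    obj.vx   obj.vz 
     49  0.2290   +0.142  +0.050  +0.493  -0.141
     99  0.4626   +0.316  +0.001  +0.997  -0.284
    148  0.6916   +0.600  -0.081  +1.490  -0.425


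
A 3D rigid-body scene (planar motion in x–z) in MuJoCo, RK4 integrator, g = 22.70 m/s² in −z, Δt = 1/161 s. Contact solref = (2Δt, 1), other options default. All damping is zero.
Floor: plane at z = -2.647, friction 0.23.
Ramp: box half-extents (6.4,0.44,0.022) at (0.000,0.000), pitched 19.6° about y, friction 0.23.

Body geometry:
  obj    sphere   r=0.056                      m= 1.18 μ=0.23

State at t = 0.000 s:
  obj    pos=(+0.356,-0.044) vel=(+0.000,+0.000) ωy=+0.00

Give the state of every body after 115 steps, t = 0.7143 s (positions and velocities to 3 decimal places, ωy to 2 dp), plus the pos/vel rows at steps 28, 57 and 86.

State at t = 0.7143 s:
  obj    pos=(+1.663,-0.510) vel=(+3.660,-1.303) ωy=+69.36

Key-timestep trajectory:
   step    t(s)  obj.x    obj.z    obj.vx   obj.vz 
     28  0.1739   +0.434  -0.072  +0.891  -0.317
     57  0.3540   +0.677  -0.158  +1.814  -0.646
     86  0.5342   +1.087  -0.304  +2.737  -0.975


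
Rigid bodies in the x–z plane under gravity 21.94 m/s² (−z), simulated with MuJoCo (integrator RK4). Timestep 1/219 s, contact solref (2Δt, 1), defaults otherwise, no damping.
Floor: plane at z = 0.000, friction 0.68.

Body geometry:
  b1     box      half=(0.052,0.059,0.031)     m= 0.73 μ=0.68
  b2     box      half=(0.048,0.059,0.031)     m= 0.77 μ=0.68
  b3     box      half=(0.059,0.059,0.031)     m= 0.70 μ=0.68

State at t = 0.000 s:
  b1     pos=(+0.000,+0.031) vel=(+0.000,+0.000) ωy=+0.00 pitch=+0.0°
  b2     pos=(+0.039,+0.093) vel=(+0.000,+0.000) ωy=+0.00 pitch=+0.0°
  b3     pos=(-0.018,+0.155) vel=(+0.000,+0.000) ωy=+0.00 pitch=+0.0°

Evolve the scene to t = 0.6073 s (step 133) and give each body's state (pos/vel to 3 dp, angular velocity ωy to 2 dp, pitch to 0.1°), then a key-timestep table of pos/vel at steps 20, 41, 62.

State at t = 0.6073 s:
  b1     pos=(+0.000,+0.031) vel=(+0.000,+0.000) ωy=+0.00 pitch=+0.0°
  b2     pos=(+0.039,+0.093) vel=(+0.000,+0.000) ωy=+0.00 pitch=+0.1°
  b3     pos=(-0.155,+0.031) vel=(+0.000,+0.000) ωy=+0.00 pitch=+180.0°

Key-timestep trajectory:
   step    t(s)  b1.x    b1.z    b1.vx   b1.vz   b2.x    b2.z    b2.vx   b2.vz   b3.x    b3.z    b3.vx   b3.vz 
     20  0.0913   +0.000  +0.031  +0.001  +0.000   +0.039  +0.093  +0.001  +0.000   -0.029  +0.149  -0.259  -0.192
     41  0.1872   +0.000  +0.031  +0.001  +0.000   +0.039  +0.093  +0.001  +0.000   -0.067  +0.124  -0.563  -0.229
     62  0.2831   +0.000  +0.031  +0.000  +0.000   +0.039  +0.093  +0.000  +0.000   -0.134  +0.048  -1.023  -1.104


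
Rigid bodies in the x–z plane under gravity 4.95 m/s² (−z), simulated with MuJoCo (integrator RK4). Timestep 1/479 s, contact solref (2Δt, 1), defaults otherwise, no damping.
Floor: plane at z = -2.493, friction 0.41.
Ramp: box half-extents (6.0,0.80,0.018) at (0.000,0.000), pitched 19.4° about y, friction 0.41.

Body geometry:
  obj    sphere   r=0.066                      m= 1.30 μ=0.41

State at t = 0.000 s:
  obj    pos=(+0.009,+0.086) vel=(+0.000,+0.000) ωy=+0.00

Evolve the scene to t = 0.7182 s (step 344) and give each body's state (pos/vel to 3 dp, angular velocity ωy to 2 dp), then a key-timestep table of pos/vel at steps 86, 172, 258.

State at t = 0.7182 s:
  obj    pos=(+0.295,-0.015) vel=(+0.796,-0.280) ωy=+12.78

Key-timestep trajectory:
   step    t(s)  obj.x    obj.z    obj.vx   obj.vz 
     86  0.1795   +0.027  +0.080  +0.199  -0.070
    172  0.3591   +0.080  +0.061  +0.398  -0.140
    258  0.5386   +0.170  +0.029  +0.597  -0.210


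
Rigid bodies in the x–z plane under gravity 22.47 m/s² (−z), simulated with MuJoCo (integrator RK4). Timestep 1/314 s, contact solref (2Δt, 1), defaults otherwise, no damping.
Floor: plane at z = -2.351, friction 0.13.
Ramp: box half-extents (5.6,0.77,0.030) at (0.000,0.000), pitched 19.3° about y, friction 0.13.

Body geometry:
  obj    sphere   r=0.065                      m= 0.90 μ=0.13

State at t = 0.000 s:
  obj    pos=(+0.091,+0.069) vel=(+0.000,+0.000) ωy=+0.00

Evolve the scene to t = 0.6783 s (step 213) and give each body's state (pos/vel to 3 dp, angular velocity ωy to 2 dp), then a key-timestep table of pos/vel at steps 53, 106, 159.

State at t = 0.6783 s:
  obj    pos=(+1.243,-0.335) vel=(+3.397,-1.189) ωy=+55.35

Key-timestep trajectory:
   step    t(s)  obj.x    obj.z    obj.vx   obj.vz 
     53  0.1688   +0.162  +0.044  +0.845  -0.296
    106  0.3376   +0.376  -0.031  +1.690  -0.592
    159  0.5064   +0.733  -0.156  +2.535  -0.888


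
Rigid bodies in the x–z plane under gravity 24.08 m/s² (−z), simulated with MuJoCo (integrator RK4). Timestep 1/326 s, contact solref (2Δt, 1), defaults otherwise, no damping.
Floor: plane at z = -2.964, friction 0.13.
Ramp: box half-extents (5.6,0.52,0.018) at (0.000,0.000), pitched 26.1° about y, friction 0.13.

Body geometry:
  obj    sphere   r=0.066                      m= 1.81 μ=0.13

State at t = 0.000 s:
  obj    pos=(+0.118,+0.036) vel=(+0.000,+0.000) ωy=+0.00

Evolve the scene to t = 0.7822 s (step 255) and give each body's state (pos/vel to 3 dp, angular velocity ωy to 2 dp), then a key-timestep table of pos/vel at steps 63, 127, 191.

State at t = 0.7822 s:
  obj    pos=(+2.256,-1.012) vel=(+5.467,-2.677) ωy=+83.27

Key-timestep trajectory:
   step    t(s)  obj.x    obj.z    obj.vx   obj.vz 
     63  0.1933   +0.248  -0.028  +1.347  -0.672
    127  0.3896   +0.648  -0.224  +2.718  -1.349
    191  0.5859   +1.318  -0.552  +4.093  -2.010


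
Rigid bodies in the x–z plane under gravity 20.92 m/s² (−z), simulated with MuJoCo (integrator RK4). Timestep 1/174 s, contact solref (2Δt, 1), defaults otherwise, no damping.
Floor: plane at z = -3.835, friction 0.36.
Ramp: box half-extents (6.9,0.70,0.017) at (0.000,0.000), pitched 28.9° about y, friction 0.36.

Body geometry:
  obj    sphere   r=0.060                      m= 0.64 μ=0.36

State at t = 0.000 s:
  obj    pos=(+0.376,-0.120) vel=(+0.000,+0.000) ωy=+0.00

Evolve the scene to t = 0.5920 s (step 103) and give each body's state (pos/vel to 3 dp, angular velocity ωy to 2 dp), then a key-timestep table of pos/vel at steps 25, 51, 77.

State at t = 0.5920 s:
  obj    pos=(+1.484,-0.731) vel=(+3.743,-2.066) ωy=+71.23

Key-timestep trajectory:
   step    t(s)  obj.x    obj.z    obj.vx   obj.vz 
     25  0.1437   +0.441  -0.156  +0.909  -0.502
     51  0.2931   +0.648  -0.270  +1.853  -1.023
     77  0.4425   +0.995  -0.462  +2.798  -1.545


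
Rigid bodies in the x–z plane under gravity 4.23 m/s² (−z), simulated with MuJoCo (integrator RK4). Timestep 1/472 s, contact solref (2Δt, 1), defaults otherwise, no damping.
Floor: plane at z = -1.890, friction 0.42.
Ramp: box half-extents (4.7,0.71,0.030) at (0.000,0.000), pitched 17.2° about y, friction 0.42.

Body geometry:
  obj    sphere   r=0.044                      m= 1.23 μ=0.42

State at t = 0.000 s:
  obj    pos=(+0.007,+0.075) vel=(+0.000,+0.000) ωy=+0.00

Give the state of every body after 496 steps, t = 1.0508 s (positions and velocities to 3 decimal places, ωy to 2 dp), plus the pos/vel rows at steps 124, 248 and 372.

State at t = 1.0508 s:
  obj    pos=(+0.478,-0.071) vel=(+0.897,-0.278) ωy=+21.34

Key-timestep trajectory:
   step    t(s)  obj.x    obj.z    obj.vx   obj.vz 
    124  0.2627   +0.037  +0.066  +0.224  -0.069
    248  0.5254   +0.125  +0.039  +0.448  -0.139
    372  0.7881   +0.272  -0.007  +0.673  -0.208


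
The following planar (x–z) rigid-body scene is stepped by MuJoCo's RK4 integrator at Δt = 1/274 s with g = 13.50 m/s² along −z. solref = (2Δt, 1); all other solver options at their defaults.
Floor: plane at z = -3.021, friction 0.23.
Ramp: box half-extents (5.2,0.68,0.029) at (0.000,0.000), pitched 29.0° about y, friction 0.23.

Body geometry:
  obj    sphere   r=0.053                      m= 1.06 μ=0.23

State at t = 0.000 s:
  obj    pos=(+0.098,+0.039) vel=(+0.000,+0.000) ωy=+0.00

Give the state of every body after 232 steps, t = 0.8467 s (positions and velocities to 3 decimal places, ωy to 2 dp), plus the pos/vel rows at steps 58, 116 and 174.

State at t = 0.8467 s:
  obj    pos=(+1.564,-0.773) vel=(+3.462,-1.919) ωy=+74.67

Key-timestep trajectory:
   step    t(s)  obj.x    obj.z    obj.vx   obj.vz 
     58  0.2117   +0.190  -0.011  +0.866  -0.480
    116  0.4234   +0.465  -0.164  +1.731  -0.960
    174  0.6350   +0.923  -0.418  +2.597  -1.439


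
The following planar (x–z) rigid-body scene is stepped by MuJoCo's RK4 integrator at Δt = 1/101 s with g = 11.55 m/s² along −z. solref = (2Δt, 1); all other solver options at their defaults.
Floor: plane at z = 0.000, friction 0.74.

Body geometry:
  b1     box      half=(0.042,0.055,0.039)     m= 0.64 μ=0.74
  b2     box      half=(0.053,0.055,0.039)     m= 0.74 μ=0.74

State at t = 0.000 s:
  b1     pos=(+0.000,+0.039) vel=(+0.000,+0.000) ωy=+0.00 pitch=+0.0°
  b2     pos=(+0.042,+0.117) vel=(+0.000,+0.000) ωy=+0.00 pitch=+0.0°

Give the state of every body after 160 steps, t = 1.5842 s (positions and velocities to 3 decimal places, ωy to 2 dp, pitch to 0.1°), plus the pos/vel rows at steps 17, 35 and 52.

State at t = 1.5842 s:
  b1     pos=(+0.000,+0.039) vel=(+0.000,+0.000) ωy=+0.00 pitch=+0.0°
  b2     pos=(+0.089,+0.053) vel=(+0.000,+0.000) ωy=+0.00 pitch=+90.0°

Key-timestep trajectory:
   step    t(s)  b1.x    b1.z    b1.vx   b1.vz   b2.x    b2.z    b2.vx   b2.vz 
     17  0.1683   +0.000  +0.039  +0.000  +0.000   +0.043  +0.117  +0.015  +0.000
     35  0.3465   +0.000  +0.039  -0.001  +0.000   +0.053  +0.115  +0.129  -0.035
     52  0.5149   +0.000  +0.039  +0.000  +0.000   +0.094  +0.049  +0.234  -0.905


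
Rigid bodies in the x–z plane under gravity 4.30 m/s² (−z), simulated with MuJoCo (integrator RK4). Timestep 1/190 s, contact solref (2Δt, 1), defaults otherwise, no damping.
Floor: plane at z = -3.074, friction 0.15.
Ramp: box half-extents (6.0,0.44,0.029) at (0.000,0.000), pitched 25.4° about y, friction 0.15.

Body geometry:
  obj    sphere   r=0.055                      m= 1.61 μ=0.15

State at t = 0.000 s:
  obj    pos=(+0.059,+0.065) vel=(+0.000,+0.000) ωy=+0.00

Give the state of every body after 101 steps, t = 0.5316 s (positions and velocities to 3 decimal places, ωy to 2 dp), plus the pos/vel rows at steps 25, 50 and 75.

State at t = 0.5316 s:
  obj    pos=(+0.227,-0.015) vel=(+0.633,-0.300) ωy=+12.73

Key-timestep trajectory:
   step    t(s)  obj.x    obj.z    obj.vx   obj.vz 
     25  0.1316   +0.069  +0.060  +0.157  -0.074
     50  0.2632   +0.100  +0.045  +0.313  -0.149
     75  0.3947   +0.152  +0.021  +0.470  -0.223


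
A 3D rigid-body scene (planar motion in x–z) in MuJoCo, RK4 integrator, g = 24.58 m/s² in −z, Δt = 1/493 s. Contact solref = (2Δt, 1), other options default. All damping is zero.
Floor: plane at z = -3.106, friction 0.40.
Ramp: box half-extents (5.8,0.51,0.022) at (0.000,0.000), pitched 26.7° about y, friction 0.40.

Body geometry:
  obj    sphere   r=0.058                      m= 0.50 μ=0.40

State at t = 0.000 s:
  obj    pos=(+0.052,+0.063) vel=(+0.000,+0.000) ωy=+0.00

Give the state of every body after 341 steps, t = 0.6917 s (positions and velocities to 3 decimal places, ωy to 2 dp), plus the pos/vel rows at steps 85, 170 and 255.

State at t = 0.6917 s:
  obj    pos=(+1.738,-0.785) vel=(+4.875,-2.452) ωy=+94.07

Key-timestep trajectory:
   step    t(s)  obj.x    obj.z    obj.vx   obj.vz 
     85  0.1724   +0.157  +0.011  +1.215  -0.611
    170  0.3448   +0.471  -0.147  +2.430  -1.222
    255  0.5172   +0.995  -0.411  +3.645  -1.833


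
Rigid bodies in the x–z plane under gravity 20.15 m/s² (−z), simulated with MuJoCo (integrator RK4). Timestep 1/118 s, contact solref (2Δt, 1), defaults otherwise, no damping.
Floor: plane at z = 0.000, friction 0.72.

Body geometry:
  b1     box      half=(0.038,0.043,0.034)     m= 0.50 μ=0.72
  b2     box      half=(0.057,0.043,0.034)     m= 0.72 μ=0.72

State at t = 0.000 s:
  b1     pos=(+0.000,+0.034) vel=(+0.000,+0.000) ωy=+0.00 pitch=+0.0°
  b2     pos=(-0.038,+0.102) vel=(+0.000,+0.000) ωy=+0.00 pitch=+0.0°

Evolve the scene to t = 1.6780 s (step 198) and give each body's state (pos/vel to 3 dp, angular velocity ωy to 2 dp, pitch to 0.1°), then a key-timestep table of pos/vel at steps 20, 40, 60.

State at t = 1.6780 s:
  b1     pos=(+0.000,+0.034) vel=(+0.000,+0.000) ωy=+0.00 pitch=+0.0°
  b2     pos=(-0.088,+0.057) vel=(+0.000,+0.000) ωy=+0.00 pitch=-90.0°

Key-timestep trajectory:
   step    t(s)  b1.x    b1.z    b1.vx   b1.vz   b2.x    b2.z    b2.vx   b2.vz 
     20  0.1695   +0.000  +0.034  +0.000  +0.000   -0.041  +0.101  -0.050  -0.004
     40  0.3390   +0.000  +0.034  +0.001  +0.001   -0.074  +0.071  -0.340  -0.927
     60  0.5085   +0.000  +0.034  +0.000  +0.000   -0.089  +0.057  +0.330  -0.238


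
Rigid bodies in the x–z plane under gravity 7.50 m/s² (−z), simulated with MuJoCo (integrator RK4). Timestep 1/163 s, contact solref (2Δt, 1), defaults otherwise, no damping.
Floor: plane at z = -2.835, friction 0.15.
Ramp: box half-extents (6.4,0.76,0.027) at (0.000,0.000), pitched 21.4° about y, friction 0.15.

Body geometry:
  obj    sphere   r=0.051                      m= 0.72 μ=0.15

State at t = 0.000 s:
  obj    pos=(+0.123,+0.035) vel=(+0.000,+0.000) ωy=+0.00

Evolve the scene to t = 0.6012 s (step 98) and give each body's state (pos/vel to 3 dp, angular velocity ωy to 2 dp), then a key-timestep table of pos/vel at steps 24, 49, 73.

State at t = 0.6012 s:
  obj    pos=(+0.452,-0.093) vel=(+1.094,-0.429) ωy=+23.03

Key-timestep trajectory:
   step    t(s)  obj.x    obj.z    obj.vx   obj.vz 
     24  0.1472   +0.143  +0.028  +0.268  -0.105
     49  0.3006   +0.205  +0.003  +0.547  -0.214
     73  0.4479   +0.306  -0.036  +0.815  -0.319


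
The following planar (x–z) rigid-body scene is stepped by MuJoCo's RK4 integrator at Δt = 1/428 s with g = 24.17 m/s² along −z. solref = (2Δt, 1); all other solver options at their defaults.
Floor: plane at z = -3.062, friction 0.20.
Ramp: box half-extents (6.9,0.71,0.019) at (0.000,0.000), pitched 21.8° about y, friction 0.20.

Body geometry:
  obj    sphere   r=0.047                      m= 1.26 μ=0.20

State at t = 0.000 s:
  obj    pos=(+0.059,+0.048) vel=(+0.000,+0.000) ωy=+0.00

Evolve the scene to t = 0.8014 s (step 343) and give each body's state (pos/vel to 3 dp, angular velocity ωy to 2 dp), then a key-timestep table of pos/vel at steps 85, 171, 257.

State at t = 0.8014 s:
  obj    pos=(+1.971,-0.717) vel=(+4.771,-1.908) ωy=+109.31

Key-timestep trajectory:
   step    t(s)  obj.x    obj.z    obj.vx   obj.vz 
     85  0.1986   +0.176  +0.001  +1.182  -0.473
    171  0.3995   +0.534  -0.143  +2.379  -0.951
    257  0.6005   +1.132  -0.382  +3.575  -1.430


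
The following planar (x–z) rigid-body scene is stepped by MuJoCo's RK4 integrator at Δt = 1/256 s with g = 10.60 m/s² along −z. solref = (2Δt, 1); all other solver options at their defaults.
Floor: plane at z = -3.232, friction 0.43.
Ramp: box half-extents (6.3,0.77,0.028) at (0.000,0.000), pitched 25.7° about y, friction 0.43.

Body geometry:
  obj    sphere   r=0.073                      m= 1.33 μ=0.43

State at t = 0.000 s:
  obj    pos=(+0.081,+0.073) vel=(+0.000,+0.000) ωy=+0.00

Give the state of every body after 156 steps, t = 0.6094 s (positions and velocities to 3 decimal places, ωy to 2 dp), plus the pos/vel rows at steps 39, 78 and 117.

State at t = 0.6094 s:
  obj    pos=(+0.630,-0.191) vel=(+1.803,-0.868) ωy=+27.40

Key-timestep trajectory:
   step    t(s)  obj.x    obj.z    obj.vx   obj.vz 
     39  0.1523   +0.115  +0.057  +0.451  -0.217
     78  0.3047   +0.218  +0.007  +0.902  -0.434
    117  0.4570   +0.390  -0.076  +1.352  -0.651


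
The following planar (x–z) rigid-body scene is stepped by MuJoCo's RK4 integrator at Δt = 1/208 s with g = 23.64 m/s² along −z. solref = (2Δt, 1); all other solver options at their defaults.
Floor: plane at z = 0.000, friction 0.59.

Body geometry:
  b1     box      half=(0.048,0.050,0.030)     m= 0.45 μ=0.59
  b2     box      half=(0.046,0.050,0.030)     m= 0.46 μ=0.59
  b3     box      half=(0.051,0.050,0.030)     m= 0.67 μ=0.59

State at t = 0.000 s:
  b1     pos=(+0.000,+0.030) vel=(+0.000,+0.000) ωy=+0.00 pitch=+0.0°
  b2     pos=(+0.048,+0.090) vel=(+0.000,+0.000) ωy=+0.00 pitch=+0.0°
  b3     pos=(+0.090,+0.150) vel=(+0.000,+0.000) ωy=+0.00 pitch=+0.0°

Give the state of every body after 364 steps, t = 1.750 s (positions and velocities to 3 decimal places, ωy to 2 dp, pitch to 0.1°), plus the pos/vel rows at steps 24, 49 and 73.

State at t = 1.750 s:
  b1     pos=(+0.000,+0.030) vel=(+0.000,+0.000) ωy=+0.00 pitch=+0.0°
  b2     pos=(+0.089,+0.046) vel=(+0.000,+0.000) ωy=+0.00 pitch=+90.0°
  b3     pos=(+0.272,+0.030) vel=(+0.000,+0.000) ωy=+0.00 pitch=+180.0°

Key-timestep trajectory:
   step    t(s)  b1.x    b1.z    b1.vx   b1.vz   b2.x    b2.z    b2.vx   b2.vz   b3.x    b3.z    b3.vx   b3.vz 
     24  0.1154   +0.000  +0.030  -0.001  +0.000   +0.066  +0.084  +0.351  -0.247   +0.137  +0.105  +0.707  -1.168
     49  0.2356   +0.000  +0.030  +0.000  +0.000   +0.096  +0.050  -0.107  -0.044   +0.210  +0.059  +0.321  +0.033
     73  0.3510   +0.000  +0.030  +0.000  +0.000   +0.089  +0.046  -0.022  +0.004   +0.252  +0.049  +0.568  -0.371


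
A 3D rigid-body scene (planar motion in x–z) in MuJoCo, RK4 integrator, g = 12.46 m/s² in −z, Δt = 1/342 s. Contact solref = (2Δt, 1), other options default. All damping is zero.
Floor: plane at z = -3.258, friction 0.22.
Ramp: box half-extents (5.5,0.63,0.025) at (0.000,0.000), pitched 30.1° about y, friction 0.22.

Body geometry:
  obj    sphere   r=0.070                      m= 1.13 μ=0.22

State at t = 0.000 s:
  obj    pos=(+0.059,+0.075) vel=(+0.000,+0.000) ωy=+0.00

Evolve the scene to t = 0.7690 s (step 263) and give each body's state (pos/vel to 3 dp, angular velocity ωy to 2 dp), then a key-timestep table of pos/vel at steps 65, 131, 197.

State at t = 0.7690 s:
  obj    pos=(+1.201,-0.587) vel=(+2.970,-1.721) ωy=+49.02

Key-timestep trajectory:
   step    t(s)  obj.x    obj.z    obj.vx   obj.vz 
     65  0.1901   +0.129  +0.035  +0.734  -0.426
    131  0.3830   +0.343  -0.089  +1.479  -0.858
    197  0.5760   +0.700  -0.296  +2.225  -1.290


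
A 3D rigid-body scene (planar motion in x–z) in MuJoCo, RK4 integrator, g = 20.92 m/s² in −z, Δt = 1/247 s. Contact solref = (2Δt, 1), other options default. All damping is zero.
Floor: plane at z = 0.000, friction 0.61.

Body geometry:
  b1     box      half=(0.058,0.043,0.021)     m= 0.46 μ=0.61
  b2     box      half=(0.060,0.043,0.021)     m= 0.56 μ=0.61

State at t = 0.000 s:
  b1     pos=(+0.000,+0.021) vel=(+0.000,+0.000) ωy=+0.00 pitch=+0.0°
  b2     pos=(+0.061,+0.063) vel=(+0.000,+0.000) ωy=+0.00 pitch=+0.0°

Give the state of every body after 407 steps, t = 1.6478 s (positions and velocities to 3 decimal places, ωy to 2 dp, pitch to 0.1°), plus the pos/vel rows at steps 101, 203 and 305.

State at t = 1.6478 s:
  b1     pos=(-0.001,+0.021) vel=(-0.001,+0.000) ωy=+0.00 pitch=+0.0°
  b2     pos=(+0.074,+0.055) vel=(+0.000,-0.001) ωy=-0.03 pitch=+40.1°

Key-timestep trajectory:
   step    t(s)  b1.x    b1.z    b1.vx   b1.vz   b2.x    b2.z    b2.vx   b2.vz 
    101  0.4089   +0.000  +0.021  -0.001  +0.000   +0.074  +0.056  +0.000  -0.001
    203  0.8219   -0.001  +0.021  -0.001  +0.000   +0.074  +0.055  +0.000  -0.001
    305  1.2348   -0.001  +0.021  -0.001  +0.000   +0.074  +0.055  +0.000  -0.001


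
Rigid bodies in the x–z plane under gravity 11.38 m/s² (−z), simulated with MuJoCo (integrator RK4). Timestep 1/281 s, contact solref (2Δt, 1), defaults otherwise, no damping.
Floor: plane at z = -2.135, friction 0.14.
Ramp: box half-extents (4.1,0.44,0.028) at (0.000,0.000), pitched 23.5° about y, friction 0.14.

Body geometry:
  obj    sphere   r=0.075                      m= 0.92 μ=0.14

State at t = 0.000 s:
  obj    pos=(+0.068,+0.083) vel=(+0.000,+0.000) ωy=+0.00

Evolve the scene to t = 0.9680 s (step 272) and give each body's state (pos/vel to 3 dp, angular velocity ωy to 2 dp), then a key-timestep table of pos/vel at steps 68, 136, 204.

State at t = 0.9680 s:
  obj    pos=(+1.461,-0.523) vel=(+2.877,-1.251) ωy=+41.82

Key-timestep trajectory:
   step    t(s)  obj.x    obj.z    obj.vx   obj.vz 
     68  0.2420   +0.155  +0.045  +0.720  -0.313
    136  0.4840   +0.416  -0.069  +1.439  -0.626
    204  0.7260   +0.851  -0.258  +2.158  -0.938


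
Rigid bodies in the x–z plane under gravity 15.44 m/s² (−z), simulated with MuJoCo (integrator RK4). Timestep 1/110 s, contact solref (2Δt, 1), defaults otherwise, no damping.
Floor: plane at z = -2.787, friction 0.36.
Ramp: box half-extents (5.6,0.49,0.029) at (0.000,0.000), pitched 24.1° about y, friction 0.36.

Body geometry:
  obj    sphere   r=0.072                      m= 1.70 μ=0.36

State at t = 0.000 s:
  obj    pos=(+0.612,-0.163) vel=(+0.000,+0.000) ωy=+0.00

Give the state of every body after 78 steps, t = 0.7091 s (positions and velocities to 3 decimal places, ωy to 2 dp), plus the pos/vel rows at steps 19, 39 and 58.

State at t = 0.7091 s:
  obj    pos=(+1.646,-0.625) vel=(+2.915,-1.304) ωy=+44.33

Key-timestep trajectory:
   step    t(s)  obj.x    obj.z    obj.vx   obj.vz 
     19  0.1727   +0.673  -0.191  +0.710  -0.318
     39  0.3545   +0.870  -0.279  +1.458  -0.652
     58  0.5273   +1.184  -0.419  +2.167  -0.970


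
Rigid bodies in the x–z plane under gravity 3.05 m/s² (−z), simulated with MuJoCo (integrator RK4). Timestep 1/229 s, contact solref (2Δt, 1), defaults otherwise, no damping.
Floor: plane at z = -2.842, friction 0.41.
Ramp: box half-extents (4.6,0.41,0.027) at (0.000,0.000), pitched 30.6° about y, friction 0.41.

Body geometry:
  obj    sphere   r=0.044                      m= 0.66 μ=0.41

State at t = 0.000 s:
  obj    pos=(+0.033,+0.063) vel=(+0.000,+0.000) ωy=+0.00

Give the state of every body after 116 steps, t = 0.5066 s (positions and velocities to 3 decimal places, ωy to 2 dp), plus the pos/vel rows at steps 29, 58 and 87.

State at t = 0.5066 s:
  obj    pos=(+0.155,-0.009) vel=(+0.484,-0.286) ωy=+12.76

Key-timestep trajectory:
   step    t(s)  obj.x    obj.z    obj.vx   obj.vz 
     29  0.1266   +0.041  +0.058  +0.121  -0.072
     58  0.2533   +0.064  +0.045  +0.242  -0.143
     87  0.3799   +0.102  +0.022  +0.363  -0.214


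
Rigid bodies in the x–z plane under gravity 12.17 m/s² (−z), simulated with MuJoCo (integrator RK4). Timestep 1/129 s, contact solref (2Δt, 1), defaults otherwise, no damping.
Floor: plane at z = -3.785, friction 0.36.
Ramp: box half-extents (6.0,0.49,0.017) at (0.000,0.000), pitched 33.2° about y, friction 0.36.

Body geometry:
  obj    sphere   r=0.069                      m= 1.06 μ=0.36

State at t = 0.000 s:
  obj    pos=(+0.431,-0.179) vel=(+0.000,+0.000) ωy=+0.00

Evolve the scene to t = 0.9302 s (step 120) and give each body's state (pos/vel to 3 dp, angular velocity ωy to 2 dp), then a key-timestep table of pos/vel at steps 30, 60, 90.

State at t = 0.9302 s:
  obj    pos=(+2.154,-1.307) vel=(+3.705,-2.425) ωy=+64.15

Key-timestep trajectory:
   step    t(s)  obj.x    obj.z    obj.vx   obj.vz 
     30  0.2326   +0.539  -0.250  +0.927  -0.606
     60  0.4651   +0.862  -0.461  +1.853  -1.212
     90  0.6977   +1.400  -0.814  +2.779  -1.818


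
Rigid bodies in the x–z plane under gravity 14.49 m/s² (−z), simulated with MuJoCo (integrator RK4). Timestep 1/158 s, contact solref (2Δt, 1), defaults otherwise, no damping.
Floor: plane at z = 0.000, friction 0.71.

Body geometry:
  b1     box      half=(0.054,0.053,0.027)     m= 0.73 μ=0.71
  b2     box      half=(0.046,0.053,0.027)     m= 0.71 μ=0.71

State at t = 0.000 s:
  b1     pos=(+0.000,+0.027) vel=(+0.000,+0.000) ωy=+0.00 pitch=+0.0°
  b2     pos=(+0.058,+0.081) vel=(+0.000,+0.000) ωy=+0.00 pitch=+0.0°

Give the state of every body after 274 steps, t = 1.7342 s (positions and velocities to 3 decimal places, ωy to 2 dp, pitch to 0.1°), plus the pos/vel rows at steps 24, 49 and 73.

State at t = 1.7342 s:
  b1     pos=(+0.000,+0.027) vel=(+0.000,+0.000) ωy=+0.00 pitch=+0.0°
  b2     pos=(+0.174,+0.027) vel=(+0.000,+0.000) ωy=+0.00 pitch=+180.0°

Key-timestep trajectory:
   step    t(s)  b1.x    b1.z    b1.vx   b1.vz   b2.x    b2.z    b2.vx   b2.vz 
     24  0.1519   +0.000  +0.027  -0.001  +0.000   +0.073  +0.074  +0.228  -0.201
     49  0.3101   +0.000  +0.027  +0.000  +0.000   +0.120  +0.053  +0.186  +0.017
     73  0.4620   +0.000  +0.027  +0.000  +0.000   +0.155  +0.044  +0.401  -0.240


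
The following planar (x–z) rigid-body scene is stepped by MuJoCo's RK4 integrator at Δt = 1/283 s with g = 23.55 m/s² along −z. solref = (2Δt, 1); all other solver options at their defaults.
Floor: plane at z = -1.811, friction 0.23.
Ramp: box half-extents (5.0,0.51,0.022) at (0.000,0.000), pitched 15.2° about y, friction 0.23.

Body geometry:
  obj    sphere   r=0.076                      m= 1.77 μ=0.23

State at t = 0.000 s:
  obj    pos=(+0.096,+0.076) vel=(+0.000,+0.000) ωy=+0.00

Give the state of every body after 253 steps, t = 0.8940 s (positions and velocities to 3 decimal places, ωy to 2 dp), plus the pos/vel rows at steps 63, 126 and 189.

State at t = 0.8940 s:
  obj    pos=(+1.797,-0.387) vel=(+3.805,-1.034) ωy=+51.87

Key-timestep trajectory:
   step    t(s)  obj.x    obj.z    obj.vx   obj.vz 
     63  0.2226   +0.201  +0.047  +0.948  -0.257
    126  0.4452   +0.518  -0.039  +1.895  -0.515
    189  0.6678   +1.045  -0.182  +2.843  -0.772


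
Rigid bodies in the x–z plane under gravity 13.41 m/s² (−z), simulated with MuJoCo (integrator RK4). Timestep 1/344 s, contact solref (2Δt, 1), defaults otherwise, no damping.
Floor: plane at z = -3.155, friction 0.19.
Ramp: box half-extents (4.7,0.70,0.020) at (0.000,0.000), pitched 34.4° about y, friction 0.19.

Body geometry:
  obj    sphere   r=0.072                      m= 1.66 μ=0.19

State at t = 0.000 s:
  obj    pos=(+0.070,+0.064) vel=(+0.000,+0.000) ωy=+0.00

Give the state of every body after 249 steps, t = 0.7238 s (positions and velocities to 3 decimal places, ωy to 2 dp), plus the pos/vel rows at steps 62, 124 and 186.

State at t = 0.7238 s:
  obj    pos=(+1.254,-0.747) vel=(+3.270,-2.242) ωy=+52.73

Key-timestep trajectory:
   step    t(s)  obj.x    obj.z    obj.vx   obj.vz 
     62  0.1802   +0.144  +0.013  +0.817  -0.556
    124  0.3605   +0.364  -0.138  +1.628  -1.121
    186  0.5407   +0.731  -0.389  +2.444  -1.673


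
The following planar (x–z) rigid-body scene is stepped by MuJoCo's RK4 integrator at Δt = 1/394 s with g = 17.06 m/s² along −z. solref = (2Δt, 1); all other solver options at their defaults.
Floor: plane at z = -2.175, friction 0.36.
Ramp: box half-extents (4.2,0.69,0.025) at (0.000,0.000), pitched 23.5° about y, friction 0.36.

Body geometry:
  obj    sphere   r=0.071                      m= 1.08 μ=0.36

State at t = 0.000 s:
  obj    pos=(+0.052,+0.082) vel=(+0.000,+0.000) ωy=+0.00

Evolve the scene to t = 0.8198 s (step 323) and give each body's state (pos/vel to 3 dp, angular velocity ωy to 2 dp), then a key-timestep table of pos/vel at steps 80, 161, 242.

State at t = 0.8198 s:
  obj    pos=(+1.550,-0.569) vel=(+3.653,-1.588) ωy=+56.10

Key-timestep trajectory:
   step    t(s)  obj.x    obj.z    obj.vx   obj.vz 
     80  0.2030   +0.144  +0.042  +0.905  -0.393
    161  0.4086   +0.424  -0.080  +1.821  -0.792
    242  0.6142   +0.893  -0.283  +2.737  -1.190


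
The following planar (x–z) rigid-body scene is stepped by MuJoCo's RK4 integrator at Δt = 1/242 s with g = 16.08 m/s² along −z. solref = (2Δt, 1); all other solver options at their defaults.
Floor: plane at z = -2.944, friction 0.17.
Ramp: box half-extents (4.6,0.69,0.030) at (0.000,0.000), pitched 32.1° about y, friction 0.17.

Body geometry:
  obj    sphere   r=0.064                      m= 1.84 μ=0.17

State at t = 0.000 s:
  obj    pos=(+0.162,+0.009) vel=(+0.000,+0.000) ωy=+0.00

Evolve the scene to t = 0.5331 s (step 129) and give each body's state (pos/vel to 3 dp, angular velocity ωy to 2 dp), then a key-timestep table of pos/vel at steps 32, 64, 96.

State at t = 0.5331 s:
  obj    pos=(+0.913,-0.462) vel=(+2.817,-1.760) ωy=+48.18

Key-timestep trajectory:
   step    t(s)  obj.x    obj.z    obj.vx   obj.vz 
     32  0.1322   +0.208  -0.020  +0.693  -0.455
     64  0.2645   +0.347  -0.107  +1.400  -0.869
     96  0.3967   +0.578  -0.252  +2.093  -1.319


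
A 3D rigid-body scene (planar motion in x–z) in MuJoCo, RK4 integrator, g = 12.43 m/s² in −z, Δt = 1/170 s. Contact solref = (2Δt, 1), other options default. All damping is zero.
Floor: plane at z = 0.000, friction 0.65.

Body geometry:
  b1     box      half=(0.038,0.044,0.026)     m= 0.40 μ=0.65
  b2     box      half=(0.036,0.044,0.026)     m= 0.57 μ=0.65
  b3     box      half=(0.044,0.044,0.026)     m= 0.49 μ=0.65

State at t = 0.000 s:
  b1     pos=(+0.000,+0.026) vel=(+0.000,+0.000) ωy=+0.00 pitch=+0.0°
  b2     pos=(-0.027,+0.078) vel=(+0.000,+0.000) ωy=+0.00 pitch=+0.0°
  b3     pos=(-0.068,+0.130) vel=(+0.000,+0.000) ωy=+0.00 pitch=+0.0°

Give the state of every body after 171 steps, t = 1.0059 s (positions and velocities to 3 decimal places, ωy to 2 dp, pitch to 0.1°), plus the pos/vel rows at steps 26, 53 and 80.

State at t = 1.0059 s:
  b1     pos=(+0.000,+0.026) vel=(+0.000,+0.000) ωy=+0.00 pitch=+0.0°
  b2     pos=(-0.070,+0.036) vel=(+0.000,+0.000) ωy=+0.00 pitch=-90.0°
  b3     pos=(-0.225,+0.026) vel=(+0.000,+0.000) ωy=+0.00 pitch=+180.0°

Key-timestep trajectory:
   step    t(s)  b1.x    b1.z    b1.vx   b1.vz   b2.x    b2.z    b2.vx   b2.vz   b3.x    b3.z    b3.vx   b3.vz 
     26  0.1529   +0.000  +0.026  +0.001  +0.000   -0.037  +0.080  -0.161  +0.010   -0.093  +0.114  -0.368  -0.315
     53  0.3118   +0.000  +0.026  +0.000  +0.000   -0.072  +0.034  +0.105  +0.087   -0.163  +0.047  -0.286  +0.166
     80  0.4706   +0.000  +0.026  +0.000  +0.000   -0.070  +0.036  +0.000  +0.000   -0.205  +0.044  -0.375  -0.203


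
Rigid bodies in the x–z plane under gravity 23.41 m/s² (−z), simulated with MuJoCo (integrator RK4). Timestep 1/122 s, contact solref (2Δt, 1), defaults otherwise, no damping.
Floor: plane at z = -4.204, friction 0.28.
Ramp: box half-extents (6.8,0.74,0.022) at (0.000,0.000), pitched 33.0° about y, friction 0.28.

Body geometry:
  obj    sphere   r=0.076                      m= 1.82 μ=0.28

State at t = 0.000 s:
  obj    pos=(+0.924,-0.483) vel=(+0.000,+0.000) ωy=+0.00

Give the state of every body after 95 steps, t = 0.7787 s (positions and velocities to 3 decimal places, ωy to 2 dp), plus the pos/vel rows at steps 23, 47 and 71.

State at t = 0.7787 s:
  obj    pos=(+3.240,-1.987) vel=(+5.948,-3.863) ωy=+93.26

Key-timestep trajectory:
   step    t(s)  obj.x    obj.z    obj.vx   obj.vz 
     23  0.1885   +1.060  -0.571  +1.441  -0.936
     47  0.3852   +1.491  -0.851  +2.943  -1.911
     71  0.5820   +2.218  -1.323  +4.446  -2.887


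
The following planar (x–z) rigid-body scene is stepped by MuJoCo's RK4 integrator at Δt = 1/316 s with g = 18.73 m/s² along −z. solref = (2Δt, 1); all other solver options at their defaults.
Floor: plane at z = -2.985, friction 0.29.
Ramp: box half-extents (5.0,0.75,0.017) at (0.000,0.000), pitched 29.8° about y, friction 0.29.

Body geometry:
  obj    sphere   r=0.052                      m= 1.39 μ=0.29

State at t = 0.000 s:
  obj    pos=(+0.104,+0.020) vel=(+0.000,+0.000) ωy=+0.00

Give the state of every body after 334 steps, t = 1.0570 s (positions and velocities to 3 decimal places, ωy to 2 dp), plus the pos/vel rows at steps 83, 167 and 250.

State at t = 1.0570 s:
  obj    pos=(+3.327,-1.826) vel=(+6.098,-3.493) ωy=+135.13

Key-timestep trajectory:
   step    t(s)  obj.x    obj.z    obj.vx   obj.vz 
     83  0.2627   +0.303  -0.094  +1.516  -0.868
    167  0.5285   +0.910  -0.442  +3.049  -1.746
    250  0.7911   +1.910  -1.014  +4.565  -2.614


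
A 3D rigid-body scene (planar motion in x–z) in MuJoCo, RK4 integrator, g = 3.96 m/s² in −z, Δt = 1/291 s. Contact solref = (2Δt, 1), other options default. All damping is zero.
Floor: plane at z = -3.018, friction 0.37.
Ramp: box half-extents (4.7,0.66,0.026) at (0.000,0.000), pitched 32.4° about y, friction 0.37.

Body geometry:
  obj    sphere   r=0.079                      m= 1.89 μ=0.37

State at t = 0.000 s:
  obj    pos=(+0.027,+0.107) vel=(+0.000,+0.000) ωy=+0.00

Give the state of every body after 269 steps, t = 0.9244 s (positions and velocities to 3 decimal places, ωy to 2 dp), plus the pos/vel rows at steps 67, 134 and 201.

State at t = 0.9244 s:
  obj    pos=(+0.574,-0.240) vel=(+1.183,-0.751) ωy=+17.73

Key-timestep trajectory:
   step    t(s)  obj.x    obj.z    obj.vx   obj.vz 
     67  0.2302   +0.061  +0.086  +0.295  -0.187
    134  0.4605   +0.163  +0.021  +0.589  -0.374
    201  0.6907   +0.332  -0.087  +0.884  -0.561


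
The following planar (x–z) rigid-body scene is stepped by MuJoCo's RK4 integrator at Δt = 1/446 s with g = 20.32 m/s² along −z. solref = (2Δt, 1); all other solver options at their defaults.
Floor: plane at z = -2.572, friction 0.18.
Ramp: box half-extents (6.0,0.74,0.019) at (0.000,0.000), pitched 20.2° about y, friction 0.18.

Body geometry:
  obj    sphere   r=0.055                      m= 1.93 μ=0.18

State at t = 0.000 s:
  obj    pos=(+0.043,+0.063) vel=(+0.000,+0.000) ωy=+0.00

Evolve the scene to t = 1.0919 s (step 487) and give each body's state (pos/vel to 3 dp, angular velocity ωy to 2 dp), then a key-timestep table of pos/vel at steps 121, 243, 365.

State at t = 1.0919 s:
  obj    pos=(+2.847,-0.969) vel=(+5.136,-1.890) ωy=+99.49

Key-timestep trajectory:
   step    t(s)  obj.x    obj.z    obj.vx   obj.vz 
    121  0.2713   +0.216  -0.001  +1.276  -0.470
    243  0.5448   +0.741  -0.194  +2.563  -0.943
    365  0.8184   +1.618  -0.517  +3.849  -1.416
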